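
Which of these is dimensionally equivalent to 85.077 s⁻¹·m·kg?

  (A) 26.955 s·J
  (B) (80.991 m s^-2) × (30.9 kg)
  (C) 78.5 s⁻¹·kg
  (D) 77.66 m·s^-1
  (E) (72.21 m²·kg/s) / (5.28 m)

Reference: kg·m·s⁻¹.
Each option:
  (A) J·s = N·m·s = kg·m²·s⁻¹
  (B) [m·s⁻²] · [kg] = kg·m·s⁻²
  (C) kg·s⁻¹
  (D) m·s⁻¹
  (E) [kg·m²·s⁻¹] / [m] = kg·m·s⁻¹  ← same
Only (E) matches kg·m·s⁻¹.

(E)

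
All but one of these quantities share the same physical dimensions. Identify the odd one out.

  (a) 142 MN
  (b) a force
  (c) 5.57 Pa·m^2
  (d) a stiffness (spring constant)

Reduce each to base SI dimensions:
  (a) N = kg·m·s⁻²
  (b) [force] = kg·m·s⁻²
  (c) Pa·m² = N·m⁻²·m² = kg·m·s⁻²
  (d) [stiffness (spring constant)] = kg·s⁻²
All reduce to kg·m·s⁻² except (d), which is kg·s⁻².

(d)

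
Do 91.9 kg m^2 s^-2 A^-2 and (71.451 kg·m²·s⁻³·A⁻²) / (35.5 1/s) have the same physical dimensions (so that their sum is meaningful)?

Yes

Work out the base dimensions of each:
  91.9 kg m^2 s^-2 A^-2:  kg·m²·s⁻²·A⁻²
  (71.451 kg·m²·s⁻³·A⁻²) / (35.5 1/s):  [kg·m²·s⁻³·A⁻²] / [s⁻¹] = kg·m²·s⁻²·A⁻²
Both are kg·m²·s⁻²·A⁻², so they have the same dimensions and can be added.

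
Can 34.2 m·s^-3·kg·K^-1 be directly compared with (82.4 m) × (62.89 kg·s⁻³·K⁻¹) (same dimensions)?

Yes

In SI base units:
  34.2 m·s^-3·kg·K^-1:  kg·m·s⁻³·K⁻¹
  (82.4 m) × (62.89 kg·s⁻³·K⁻¹):  [m] · [kg·s⁻³·K⁻¹] = kg·m·s⁻³·K⁻¹
Both are kg·m·s⁻³·K⁻¹, so they have the same dimensions and can be added.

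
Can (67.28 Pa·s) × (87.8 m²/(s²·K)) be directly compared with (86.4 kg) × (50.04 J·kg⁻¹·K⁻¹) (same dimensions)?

Dimensions:
  (67.28 Pa·s) × (87.8 m²/(s²·K)):  [kg·m⁻¹·s⁻¹] · [m²·s⁻²·K⁻¹] = kg·m·s⁻³·K⁻¹
  (86.4 kg) × (50.04 J·kg⁻¹·K⁻¹):  [kg] · [m²·s⁻²·K⁻¹] = kg·m²·s⁻²·K⁻¹
kg·m·s⁻³·K⁻¹ ≠ kg·m²·s⁻²·K⁻¹, so they cannot be added.

No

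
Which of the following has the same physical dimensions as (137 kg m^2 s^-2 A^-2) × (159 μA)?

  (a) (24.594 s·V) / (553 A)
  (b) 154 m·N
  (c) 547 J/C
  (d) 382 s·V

(d)

Reference: [kg·m²·s⁻²·A⁻²] · [A] = kg·m²·s⁻²·A⁻¹.
Each option:
  (a) [kg·m²·s⁻²·A⁻¹] / [A] = kg·m²·s⁻²·A⁻²
  (b) N·m = kg·m·s⁻²·m = kg·m²·s⁻²
  (c) J·C⁻¹ = N·m·(s·A)⁻¹ = kg·m²·s⁻³·A⁻¹
  (d) V·s = J·C⁻¹·s = kg·m²·s⁻²·A⁻¹  ← same
Only (d) matches kg·m²·s⁻²·A⁻¹.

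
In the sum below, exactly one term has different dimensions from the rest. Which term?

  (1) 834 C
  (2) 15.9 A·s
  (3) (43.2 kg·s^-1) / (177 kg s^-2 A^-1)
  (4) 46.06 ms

Expand each in SI base units:
  (1) C = s·A
  (2) A·s = s·A
  (3) [kg·s⁻¹] / [kg·s⁻²·A⁻¹] = s·A
  (4) s
All reduce to s·A except (4), which is s.

(4)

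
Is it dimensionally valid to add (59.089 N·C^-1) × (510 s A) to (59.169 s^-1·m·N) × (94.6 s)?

Reduce each to base SI dimensions:
  (59.089 N·C^-1) × (510 s A):  [kg·m·s⁻³·A⁻¹] · [s·A] = kg·m·s⁻²
  (59.169 s^-1·m·N) × (94.6 s):  [kg·m²·s⁻³] · [s] = kg·m²·s⁻²
kg·m·s⁻² ≠ kg·m²·s⁻², so they cannot be added.

No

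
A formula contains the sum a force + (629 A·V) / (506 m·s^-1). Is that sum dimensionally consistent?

Yes

In SI base units:
  a force:  [force] = kg·m·s⁻²
  (629 A·V) / (506 m·s^-1):  [kg·m²·s⁻³] / [m·s⁻¹] = kg·m·s⁻²
Both are kg·m·s⁻², so they have the same dimensions and can be added.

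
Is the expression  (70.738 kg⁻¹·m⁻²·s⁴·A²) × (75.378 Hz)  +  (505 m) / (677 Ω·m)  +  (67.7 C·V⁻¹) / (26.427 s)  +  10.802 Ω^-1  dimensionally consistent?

In SI base units:
  (70.738 kg⁻¹·m⁻²·s⁴·A²) × (75.378 Hz):  [kg⁻¹·m⁻²·s⁴·A²] · [s⁻¹] = kg⁻¹·m⁻²·s³·A²
  (505 m) / (677 Ω·m):  [m] / [kg·m³·s⁻³·A⁻²] = kg⁻¹·m⁻²·s³·A²
  (67.7 C·V⁻¹) / (26.427 s):  [kg⁻¹·m⁻²·s⁴·A²] / [s] = kg⁻¹·m⁻²·s³·A²
  10.802 Ω^-1:  Ω⁻¹ = (V·A⁻¹)⁻¹ = kg⁻¹·m⁻²·s³·A²
Every term reduces to kg⁻¹·m⁻²·s³·A².

Yes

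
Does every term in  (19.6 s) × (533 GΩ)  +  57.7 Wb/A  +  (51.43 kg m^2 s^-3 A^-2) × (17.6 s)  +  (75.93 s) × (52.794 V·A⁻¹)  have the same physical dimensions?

Yes

Work out the base dimensions of each:
  (19.6 s) × (533 GΩ):  [s] · [kg·m²·s⁻³·A⁻²] = kg·m²·s⁻²·A⁻²
  57.7 Wb/A:  Wb·A⁻¹ = V·s·A⁻¹ = kg·m²·s⁻²·A⁻²
  (51.43 kg m^2 s^-3 A^-2) × (17.6 s):  [kg·m²·s⁻³·A⁻²] · [s] = kg·m²·s⁻²·A⁻²
  (75.93 s) × (52.794 V·A⁻¹):  [s] · [kg·m²·s⁻³·A⁻²] = kg·m²·s⁻²·A⁻²
Every term reduces to kg·m²·s⁻²·A⁻².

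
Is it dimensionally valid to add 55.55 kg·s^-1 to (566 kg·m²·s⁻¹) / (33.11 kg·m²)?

No

Reduce each to base SI dimensions:
  55.55 kg·s^-1:  kg·s⁻¹
  (566 kg·m²·s⁻¹) / (33.11 kg·m²):  [kg·m²·s⁻¹] / [kg·m²] = s⁻¹
kg·s⁻¹ ≠ s⁻¹, so they cannot be added.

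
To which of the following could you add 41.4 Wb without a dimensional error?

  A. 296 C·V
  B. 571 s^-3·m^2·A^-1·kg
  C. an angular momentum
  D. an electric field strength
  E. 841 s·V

Reference: Wb = V·s = kg·m²·s⁻²·A⁻¹.
Each option:
  A. C·V = s·A·J·C⁻¹ = kg·m²·s⁻²
  B. kg·m²·s⁻³·A⁻¹
  C. [angular momentum] = kg·m²·s⁻¹
  D. [electric field strength] = kg·m·s⁻³·A⁻¹
  E. V·s = J·C⁻¹·s = kg·m²·s⁻²·A⁻¹  ← same
Only E. matches kg·m²·s⁻²·A⁻¹.

E.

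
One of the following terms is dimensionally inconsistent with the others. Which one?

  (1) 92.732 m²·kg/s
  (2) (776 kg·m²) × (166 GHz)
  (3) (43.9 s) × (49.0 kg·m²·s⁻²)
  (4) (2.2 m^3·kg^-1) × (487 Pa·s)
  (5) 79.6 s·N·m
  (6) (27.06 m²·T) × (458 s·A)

(4)

Dimensions:
  (1) kg·m²·s⁻¹
  (2) [kg·m²] · [s⁻¹] = kg·m²·s⁻¹
  (3) [s] · [kg·m²·s⁻²] = kg·m²·s⁻¹
  (4) [kg⁻¹·m³] · [kg·m⁻¹·s⁻¹] = m²·s⁻¹
  (5) N·m·s = kg·m·s⁻²·m·s = kg·m²·s⁻¹
  (6) [kg·m²·s⁻²·A⁻¹] · [s·A] = kg·m²·s⁻¹
All reduce to kg·m²·s⁻¹ except (4), which is m²·s⁻¹.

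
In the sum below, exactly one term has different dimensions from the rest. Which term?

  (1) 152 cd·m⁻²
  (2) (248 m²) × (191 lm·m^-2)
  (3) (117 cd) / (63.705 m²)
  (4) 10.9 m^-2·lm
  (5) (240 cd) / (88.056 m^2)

(2)

Expand each in SI base units:
  (1) cd·m⁻² = m⁻²·cd
  (2) [m²] · [m⁻²·cd] = cd
  (3) [cd] / [m²] = m⁻²·cd
  (4) lm·m⁻² = cd·m⁻² = m⁻²·cd
  (5) [cd] / [m²] = m⁻²·cd
All reduce to m⁻²·cd except (2), which is cd.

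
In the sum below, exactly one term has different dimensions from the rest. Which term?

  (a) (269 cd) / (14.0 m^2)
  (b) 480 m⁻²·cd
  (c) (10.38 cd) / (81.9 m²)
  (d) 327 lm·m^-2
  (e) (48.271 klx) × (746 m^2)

Dimensions:
  (a) [cd] / [m²] = m⁻²·cd
  (b) cd·m⁻² = m⁻²·cd
  (c) [cd] / [m²] = m⁻²·cd
  (d) lm·m⁻² = cd·m⁻² = m⁻²·cd
  (e) [m⁻²·cd] · [m²] = cd
All reduce to m⁻²·cd except (e), which is cd.

(e)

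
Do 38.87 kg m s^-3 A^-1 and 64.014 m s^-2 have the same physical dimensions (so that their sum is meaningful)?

Reduce each to base SI dimensions:
  38.87 kg m s^-3 A^-1:  kg·m·s⁻³·A⁻¹
  64.014 m s^-2:  m·s⁻²
kg·m·s⁻³·A⁻¹ ≠ m·s⁻², so they cannot be added.

No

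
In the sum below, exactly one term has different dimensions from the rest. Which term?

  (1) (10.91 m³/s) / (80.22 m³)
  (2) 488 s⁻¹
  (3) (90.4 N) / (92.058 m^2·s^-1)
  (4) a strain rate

(3)

Reduce each to base SI dimensions:
  (1) [m³·s⁻¹] / [m³] = s⁻¹
  (2) s⁻¹
  (3) [kg·m·s⁻²] / [m²·s⁻¹] = kg·m⁻¹·s⁻¹
  (4) [strain rate] = s⁻¹
All reduce to s⁻¹ except (3), which is kg·m⁻¹·s⁻¹.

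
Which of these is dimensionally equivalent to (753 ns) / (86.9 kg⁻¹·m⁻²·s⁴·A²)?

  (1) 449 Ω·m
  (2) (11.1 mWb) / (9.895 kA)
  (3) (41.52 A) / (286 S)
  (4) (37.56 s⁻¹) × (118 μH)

Reference: [s] / [kg⁻¹·m⁻²·s⁴·A²] = kg·m²·s⁻³·A⁻².
Each option:
  (1) Ω·m = V·A⁻¹·m = kg·m³·s⁻³·A⁻²
  (2) [kg·m²·s⁻²·A⁻¹] / [A] = kg·m²·s⁻²·A⁻²
  (3) [A] / [kg⁻¹·m⁻²·s³·A²] = kg·m²·s⁻³·A⁻¹
  (4) [s⁻¹] · [kg·m²·s⁻²·A⁻²] = kg·m²·s⁻³·A⁻²  ← same
Only (4) matches kg·m²·s⁻³·A⁻².

(4)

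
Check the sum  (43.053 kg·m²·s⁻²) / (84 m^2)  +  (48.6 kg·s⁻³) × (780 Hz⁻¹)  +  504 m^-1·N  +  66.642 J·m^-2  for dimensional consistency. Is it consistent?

Yes

In SI base units:
  (43.053 kg·m²·s⁻²) / (84 m^2):  [kg·m²·s⁻²] / [m²] = kg·s⁻²
  (48.6 kg·s⁻³) × (780 Hz⁻¹):  [kg·s⁻³] · [s] = kg·s⁻²
  504 m^-1·N:  N·m⁻¹ = kg·m·s⁻²·m⁻¹ = kg·s⁻²
  66.642 J·m^-2:  J·m⁻² = N·m·m⁻² = kg·s⁻²
Every term reduces to kg·s⁻².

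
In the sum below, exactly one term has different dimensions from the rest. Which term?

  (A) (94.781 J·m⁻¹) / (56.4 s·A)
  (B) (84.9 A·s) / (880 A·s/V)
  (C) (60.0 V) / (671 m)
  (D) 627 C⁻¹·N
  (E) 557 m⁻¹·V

In SI base units:
  (A) [kg·m·s⁻²] / [s·A] = kg·m·s⁻³·A⁻¹
  (B) [s·A] / [kg⁻¹·m⁻²·s⁴·A²] = kg·m²·s⁻³·A⁻¹
  (C) [kg·m²·s⁻³·A⁻¹] / [m] = kg·m·s⁻³·A⁻¹
  (D) N·C⁻¹ = kg·m·s⁻²·(s·A)⁻¹ = kg·m·s⁻³·A⁻¹
  (E) V·m⁻¹ = J·C⁻¹·m⁻¹ = kg·m·s⁻³·A⁻¹
All reduce to kg·m·s⁻³·A⁻¹ except (B), which is kg·m²·s⁻³·A⁻¹.

(B)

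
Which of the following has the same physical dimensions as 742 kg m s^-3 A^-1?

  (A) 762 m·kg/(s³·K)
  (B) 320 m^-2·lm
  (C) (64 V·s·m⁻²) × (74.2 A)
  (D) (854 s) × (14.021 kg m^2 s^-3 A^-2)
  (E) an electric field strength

Reference: kg·m·s⁻³·A⁻¹.
Each option:
  (A) kg·m·s⁻³·K⁻¹
  (B) lm·m⁻² = cd·m⁻² = m⁻²·cd
  (C) [kg·s⁻²·A⁻¹] · [A] = kg·s⁻²
  (D) [s] · [kg·m²·s⁻³·A⁻²] = kg·m²·s⁻²·A⁻²
  (E) [electric field strength] = kg·m·s⁻³·A⁻¹  ← same
Only (E) matches kg·m·s⁻³·A⁻¹.

(E)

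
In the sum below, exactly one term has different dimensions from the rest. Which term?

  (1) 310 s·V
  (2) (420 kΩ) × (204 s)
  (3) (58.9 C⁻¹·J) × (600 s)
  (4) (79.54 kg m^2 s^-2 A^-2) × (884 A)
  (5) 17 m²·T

(2)

Expand each in SI base units:
  (1) V·s = J·C⁻¹·s = kg·m²·s⁻²·A⁻¹
  (2) [kg·m²·s⁻³·A⁻²] · [s] = kg·m²·s⁻²·A⁻²
  (3) [kg·m²·s⁻³·A⁻¹] · [s] = kg·m²·s⁻²·A⁻¹
  (4) [kg·m²·s⁻²·A⁻²] · [A] = kg·m²·s⁻²·A⁻¹
  (5) T·m² = Wb·m⁻²·m² = kg·m²·s⁻²·A⁻¹
All reduce to kg·m²·s⁻²·A⁻¹ except (2), which is kg·m²·s⁻²·A⁻².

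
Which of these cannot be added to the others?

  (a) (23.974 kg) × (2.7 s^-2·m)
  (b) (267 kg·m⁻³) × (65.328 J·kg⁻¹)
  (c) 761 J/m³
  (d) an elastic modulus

Work out the base dimensions of each:
  (a) [kg] · [m·s⁻²] = kg·m·s⁻²
  (b) [kg·m⁻³] · [m²·s⁻²] = kg·m⁻¹·s⁻²
  (c) J·m⁻³ = N·m·m⁻³ = kg·m⁻¹·s⁻²
  (d) [elastic modulus] = kg·m⁻¹·s⁻²
All reduce to kg·m⁻¹·s⁻² except (a), which is kg·m·s⁻².

(a)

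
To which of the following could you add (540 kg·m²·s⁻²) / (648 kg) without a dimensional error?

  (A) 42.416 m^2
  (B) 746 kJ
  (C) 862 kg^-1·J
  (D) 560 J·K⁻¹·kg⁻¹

(C)

Reference: [kg·m²·s⁻²] / [kg] = m²·s⁻².
Each option:
  (A) m²
  (B) J = N·m = kg·m²·s⁻²
  (C) J·kg⁻¹ = N·m·kg⁻¹ = m²·s⁻²  ← same
  (D) J·kg⁻¹·K⁻¹ = N·m·kg⁻¹·K⁻¹ = m²·s⁻²·K⁻¹
Only (C) matches m²·s⁻².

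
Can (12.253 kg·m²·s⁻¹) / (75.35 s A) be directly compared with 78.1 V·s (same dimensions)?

Yes

Work out the base dimensions of each:
  (12.253 kg·m²·s⁻¹) / (75.35 s A):  [kg·m²·s⁻¹] / [s·A] = kg·m²·s⁻²·A⁻¹
  78.1 V·s:  V·s = J·C⁻¹·s = kg·m²·s⁻²·A⁻¹
Both are kg·m²·s⁻²·A⁻¹, so they have the same dimensions and can be added.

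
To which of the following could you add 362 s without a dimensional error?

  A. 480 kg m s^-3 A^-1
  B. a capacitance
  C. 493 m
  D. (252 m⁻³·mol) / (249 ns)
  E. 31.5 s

Reference: s.
Each option:
  A. kg·m·s⁻³·A⁻¹
  B. [capacitance] = kg⁻¹·m⁻²·s⁴·A²
  C. m
  D. [m⁻³·mol] / [s] = m⁻³·s⁻¹·mol
  E. s  ← same
Only E. matches s.

E.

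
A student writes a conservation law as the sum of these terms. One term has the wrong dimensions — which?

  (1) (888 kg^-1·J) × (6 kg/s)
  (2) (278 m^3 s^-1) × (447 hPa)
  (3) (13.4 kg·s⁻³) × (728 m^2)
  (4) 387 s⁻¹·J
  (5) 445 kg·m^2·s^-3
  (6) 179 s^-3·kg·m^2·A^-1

Dimensions:
  (1) [m²·s⁻²] · [kg·s⁻¹] = kg·m²·s⁻³
  (2) [m³·s⁻¹] · [kg·m⁻¹·s⁻²] = kg·m²·s⁻³
  (3) [kg·s⁻³] · [m²] = kg·m²·s⁻³
  (4) J·s⁻¹ = N·m·s⁻¹ = kg·m²·s⁻³
  (5) kg·m²·s⁻³
  (6) kg·m²·s⁻³·A⁻¹
All reduce to kg·m²·s⁻³ except (6), which is kg·m²·s⁻³·A⁻¹.

(6)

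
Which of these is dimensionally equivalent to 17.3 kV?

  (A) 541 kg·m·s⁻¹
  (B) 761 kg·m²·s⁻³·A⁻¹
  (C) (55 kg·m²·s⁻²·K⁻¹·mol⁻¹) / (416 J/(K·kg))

(B)

Reference: V = J·C⁻¹ = kg·m²·s⁻³·A⁻¹.
Each option:
  (A) kg·m·s⁻¹
  (B) kg·m²·s⁻³·A⁻¹  ← same
  (C) [kg·m²·s⁻²·K⁻¹·mol⁻¹] / [m²·s⁻²·K⁻¹] = kg·mol⁻¹
Only (B) matches kg·m²·s⁻³·A⁻¹.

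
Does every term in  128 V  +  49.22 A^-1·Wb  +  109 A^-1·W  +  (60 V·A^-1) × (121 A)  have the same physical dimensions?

No

Reduce each to base SI dimensions:
  128 V:  V = J·C⁻¹ = kg·m²·s⁻³·A⁻¹
  49.22 A^-1·Wb:  Wb·A⁻¹ = V·s·A⁻¹ = kg·m²·s⁻²·A⁻²
  109 A^-1·W:  W·A⁻¹ = J·s⁻¹·A⁻¹ = kg·m²·s⁻³·A⁻¹
  (60 V·A^-1) × (121 A):  [kg·m²·s⁻³·A⁻²] · [A] = kg·m²·s⁻³·A⁻¹
The terms do not share a single dimension (kg·m²·s⁻²·A⁻² vs kg·m²·s⁻³·A⁻¹).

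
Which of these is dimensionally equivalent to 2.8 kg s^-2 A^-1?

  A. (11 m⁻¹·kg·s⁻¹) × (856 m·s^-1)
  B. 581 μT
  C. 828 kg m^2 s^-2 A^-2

B.

Reference: kg·s⁻²·A⁻¹.
Each option:
  A. [kg·m⁻¹·s⁻¹] · [m·s⁻¹] = kg·s⁻²
  B. T = Wb·m⁻² = kg·s⁻²·A⁻¹  ← same
  C. kg·m²·s⁻²·A⁻²
Only B. matches kg·s⁻²·A⁻¹.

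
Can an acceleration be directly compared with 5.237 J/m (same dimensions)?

Expand each in SI base units:
  an acceleration:  [acceleration] = m·s⁻²
  5.237 J/m:  J·m⁻¹ = N·m·m⁻¹ = kg·m·s⁻²
m·s⁻² ≠ kg·m·s⁻², so they cannot be added.

No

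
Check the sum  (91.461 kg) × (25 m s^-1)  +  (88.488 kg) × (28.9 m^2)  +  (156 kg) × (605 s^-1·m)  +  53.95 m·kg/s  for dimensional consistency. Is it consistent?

Dimensions:
  (91.461 kg) × (25 m s^-1):  [kg] · [m·s⁻¹] = kg·m·s⁻¹
  (88.488 kg) × (28.9 m^2):  [kg] · [m²] = kg·m²
  (156 kg) × (605 s^-1·m):  [kg] · [m·s⁻¹] = kg·m·s⁻¹
  53.95 m·kg/s:  kg·m·s⁻¹
The terms do not share a single dimension (kg·m² vs kg·m·s⁻¹).

No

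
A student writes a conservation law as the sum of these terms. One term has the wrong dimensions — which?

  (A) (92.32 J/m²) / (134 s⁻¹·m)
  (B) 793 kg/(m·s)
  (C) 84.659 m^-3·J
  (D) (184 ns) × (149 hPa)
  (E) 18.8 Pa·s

Reduce each to base SI dimensions:
  (A) [kg·s⁻²] / [m·s⁻¹] = kg·m⁻¹·s⁻¹
  (B) kg·m⁻¹·s⁻¹
  (C) J·m⁻³ = N·m·m⁻³ = kg·m⁻¹·s⁻²
  (D) [s] · [kg·m⁻¹·s⁻²] = kg·m⁻¹·s⁻¹
  (E) Pa·s = N·m⁻²·s = kg·m⁻¹·s⁻¹
All reduce to kg·m⁻¹·s⁻¹ except (C), which is kg·m⁻¹·s⁻².

(C)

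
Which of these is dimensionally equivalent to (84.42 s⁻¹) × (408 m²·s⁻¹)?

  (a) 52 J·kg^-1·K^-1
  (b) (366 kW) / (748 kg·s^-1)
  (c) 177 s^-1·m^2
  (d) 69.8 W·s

Reference: [s⁻¹] · [m²·s⁻¹] = m²·s⁻².
Each option:
  (a) J·kg⁻¹·K⁻¹ = N·m·kg⁻¹·K⁻¹ = m²·s⁻²·K⁻¹
  (b) [kg·m²·s⁻³] / [kg·s⁻¹] = m²·s⁻²  ← same
  (c) m²·s⁻¹
  (d) W·s = J·s⁻¹·s = kg·m²·s⁻²
Only (b) matches m²·s⁻².

(b)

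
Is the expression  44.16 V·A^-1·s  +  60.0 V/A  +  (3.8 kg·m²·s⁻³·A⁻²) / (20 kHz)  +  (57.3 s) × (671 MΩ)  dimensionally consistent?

Expand each in SI base units:
  44.16 V·A^-1·s:  V·s·A⁻¹ = J·C⁻¹·s·A⁻¹ = kg·m²·s⁻²·A⁻²
  60.0 V/A:  V·A⁻¹ = J·C⁻¹·A⁻¹ = kg·m²·s⁻³·A⁻²
  (3.8 kg·m²·s⁻³·A⁻²) / (20 kHz):  [kg·m²·s⁻³·A⁻²] / [s⁻¹] = kg·m²·s⁻²·A⁻²
  (57.3 s) × (671 MΩ):  [s] · [kg·m²·s⁻³·A⁻²] = kg·m²·s⁻²·A⁻²
The terms do not share a single dimension (kg·m²·s⁻²·A⁻² vs kg·m²·s⁻³·A⁻²).

No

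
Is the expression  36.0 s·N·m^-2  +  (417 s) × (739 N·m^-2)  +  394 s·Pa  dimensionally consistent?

Yes

Dimensions:
  36.0 s·N·m^-2:  N·s·m⁻² = kg·m·s⁻²·s·m⁻² = kg·m⁻¹·s⁻¹
  (417 s) × (739 N·m^-2):  [s] · [kg·m⁻¹·s⁻²] = kg·m⁻¹·s⁻¹
  394 s·Pa:  Pa·s = N·m⁻²·s = kg·m⁻¹·s⁻¹
Every term reduces to kg·m⁻¹·s⁻¹.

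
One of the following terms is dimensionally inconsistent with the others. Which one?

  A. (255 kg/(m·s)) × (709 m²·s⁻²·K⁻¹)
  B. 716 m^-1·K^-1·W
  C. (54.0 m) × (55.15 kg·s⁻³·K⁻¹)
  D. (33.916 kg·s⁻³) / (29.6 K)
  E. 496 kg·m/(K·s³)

D.

Work out the base dimensions of each:
  A. [kg·m⁻¹·s⁻¹] · [m²·s⁻²·K⁻¹] = kg·m·s⁻³·K⁻¹
  B. W·m⁻¹·K⁻¹ = J·s⁻¹·m⁻¹·K⁻¹ = kg·m·s⁻³·K⁻¹
  C. [m] · [kg·s⁻³·K⁻¹] = kg·m·s⁻³·K⁻¹
  D. [kg·s⁻³] / [K] = kg·s⁻³·K⁻¹
  E. kg·m·s⁻³·K⁻¹
All reduce to kg·m·s⁻³·K⁻¹ except D., which is kg·s⁻³·K⁻¹.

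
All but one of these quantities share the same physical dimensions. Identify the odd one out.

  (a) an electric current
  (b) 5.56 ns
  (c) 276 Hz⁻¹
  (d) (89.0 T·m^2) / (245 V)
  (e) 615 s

(a)

Reduce each to base SI dimensions:
  (a) [electric current] = A
  (b) s
  (c) Hz⁻¹ = (s⁻¹)⁻¹ = s
  (d) [kg·m²·s⁻²·A⁻¹] / [kg·m²·s⁻³·A⁻¹] = s
  (e) s
All reduce to s except (a), which is A.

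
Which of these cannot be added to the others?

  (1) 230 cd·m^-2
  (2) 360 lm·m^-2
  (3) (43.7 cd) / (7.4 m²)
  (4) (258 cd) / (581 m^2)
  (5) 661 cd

Expand each in SI base units:
  (1) cd·m⁻² = m⁻²·cd
  (2) lm·m⁻² = cd·m⁻² = m⁻²·cd
  (3) [cd] / [m²] = m⁻²·cd
  (4) [cd] / [m²] = m⁻²·cd
  (5) cd
All reduce to m⁻²·cd except (5), which is cd.

(5)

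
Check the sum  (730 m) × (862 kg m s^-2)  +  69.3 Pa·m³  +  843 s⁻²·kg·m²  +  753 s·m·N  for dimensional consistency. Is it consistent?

Dimensions:
  (730 m) × (862 kg m s^-2):  [m] · [kg·m·s⁻²] = kg·m²·s⁻²
  69.3 Pa·m³:  Pa·m³ = N·m⁻²·m³ = kg·m²·s⁻²
  843 s⁻²·kg·m²:  kg·m²·s⁻²
  753 s·m·N:  N·m·s = kg·m·s⁻²·m·s = kg·m²·s⁻¹
The terms do not share a single dimension (kg·m²·s⁻² vs kg·m²·s⁻¹).

No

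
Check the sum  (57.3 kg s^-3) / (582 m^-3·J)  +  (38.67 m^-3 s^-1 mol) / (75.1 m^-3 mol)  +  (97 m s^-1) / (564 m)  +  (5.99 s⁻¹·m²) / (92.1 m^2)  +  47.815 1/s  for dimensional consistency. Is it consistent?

Dimensions:
  (57.3 kg s^-3) / (582 m^-3·J):  [kg·s⁻³] / [kg·m⁻¹·s⁻²] = m·s⁻¹
  (38.67 m^-3 s^-1 mol) / (75.1 m^-3 mol):  [m⁻³·s⁻¹·mol] / [m⁻³·mol] = s⁻¹
  (97 m s^-1) / (564 m):  [m·s⁻¹] / [m] = s⁻¹
  (5.99 s⁻¹·m²) / (92.1 m^2):  [m²·s⁻¹] / [m²] = s⁻¹
  47.815 1/s:  s⁻¹
The terms do not share a single dimension (m·s⁻¹ vs s⁻¹).

No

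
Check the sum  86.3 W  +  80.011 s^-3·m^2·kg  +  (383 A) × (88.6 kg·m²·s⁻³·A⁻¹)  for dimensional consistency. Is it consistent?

Yes

In SI base units:
  86.3 W:  W = J·s⁻¹ = kg·m²·s⁻³
  80.011 s^-3·m^2·kg:  kg·m²·s⁻³
  (383 A) × (88.6 kg·m²·s⁻³·A⁻¹):  [A] · [kg·m²·s⁻³·A⁻¹] = kg·m²·s⁻³
Every term reduces to kg·m²·s⁻³.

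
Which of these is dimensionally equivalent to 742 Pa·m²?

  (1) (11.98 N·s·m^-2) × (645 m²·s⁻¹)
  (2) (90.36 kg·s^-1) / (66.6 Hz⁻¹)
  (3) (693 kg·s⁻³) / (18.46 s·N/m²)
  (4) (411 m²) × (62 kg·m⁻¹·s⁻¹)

Reference: Pa·m² = N·m⁻²·m² = kg·m·s⁻².
Each option:
  (1) [kg·m⁻¹·s⁻¹] · [m²·s⁻¹] = kg·m·s⁻²  ← same
  (2) [kg·s⁻¹] / [s] = kg·s⁻²
  (3) [kg·s⁻³] / [kg·m⁻¹·s⁻¹] = m·s⁻²
  (4) [m²] · [kg·m⁻¹·s⁻¹] = kg·m·s⁻¹
Only (1) matches kg·m·s⁻².

(1)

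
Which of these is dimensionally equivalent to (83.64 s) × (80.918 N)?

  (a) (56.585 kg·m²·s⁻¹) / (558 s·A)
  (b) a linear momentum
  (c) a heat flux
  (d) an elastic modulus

(b)

Reference: [s] · [kg·m·s⁻²] = kg·m·s⁻¹.
Each option:
  (a) [kg·m²·s⁻¹] / [s·A] = kg·m²·s⁻²·A⁻¹
  (b) [linear momentum] = kg·m·s⁻¹  ← same
  (c) [heat flux] = kg·s⁻³
  (d) [elastic modulus] = kg·m⁻¹·s⁻²
Only (b) matches kg·m·s⁻¹.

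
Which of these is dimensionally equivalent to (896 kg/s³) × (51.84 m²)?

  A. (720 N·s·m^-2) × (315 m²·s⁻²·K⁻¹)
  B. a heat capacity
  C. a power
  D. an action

Reference: [kg·s⁻³] · [m²] = kg·m²·s⁻³.
Each option:
  A. [kg·m⁻¹·s⁻¹] · [m²·s⁻²·K⁻¹] = kg·m·s⁻³·K⁻¹
  B. [heat capacity] = kg·m²·s⁻²·K⁻¹
  C. [power] = kg·m²·s⁻³  ← same
  D. [action] = kg·m²·s⁻¹
Only C. matches kg·m²·s⁻³.

C.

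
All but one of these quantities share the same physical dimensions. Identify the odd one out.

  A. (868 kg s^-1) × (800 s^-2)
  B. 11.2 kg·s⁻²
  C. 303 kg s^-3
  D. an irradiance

Expand each in SI base units:
  A. [kg·s⁻¹] · [s⁻²] = kg·s⁻³
  B. kg·s⁻²
  C. kg·s⁻³
  D. [irradiance] = kg·s⁻³
All reduce to kg·s⁻³ except B., which is kg·s⁻².

B.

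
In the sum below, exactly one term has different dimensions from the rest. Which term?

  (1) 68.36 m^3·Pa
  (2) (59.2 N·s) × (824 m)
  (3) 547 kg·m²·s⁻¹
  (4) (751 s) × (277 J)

In SI base units:
  (1) Pa·m³ = N·m⁻²·m³ = kg·m²·s⁻²
  (2) [kg·m·s⁻¹] · [m] = kg·m²·s⁻¹
  (3) kg·m²·s⁻¹
  (4) [s] · [kg·m²·s⁻²] = kg·m²·s⁻¹
All reduce to kg·m²·s⁻¹ except (1), which is kg·m²·s⁻².

(1)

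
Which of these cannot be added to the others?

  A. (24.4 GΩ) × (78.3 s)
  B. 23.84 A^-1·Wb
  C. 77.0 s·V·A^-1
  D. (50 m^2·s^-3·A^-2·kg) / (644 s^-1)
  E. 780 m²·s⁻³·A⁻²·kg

Dimensions:
  A. [kg·m²·s⁻³·A⁻²] · [s] = kg·m²·s⁻²·A⁻²
  B. Wb·A⁻¹ = V·s·A⁻¹ = kg·m²·s⁻²·A⁻²
  C. V·s·A⁻¹ = J·C⁻¹·s·A⁻¹ = kg·m²·s⁻²·A⁻²
  D. [kg·m²·s⁻³·A⁻²] / [s⁻¹] = kg·m²·s⁻²·A⁻²
  E. kg·m²·s⁻³·A⁻²
All reduce to kg·m²·s⁻²·A⁻² except E., which is kg·m²·s⁻³·A⁻².

E.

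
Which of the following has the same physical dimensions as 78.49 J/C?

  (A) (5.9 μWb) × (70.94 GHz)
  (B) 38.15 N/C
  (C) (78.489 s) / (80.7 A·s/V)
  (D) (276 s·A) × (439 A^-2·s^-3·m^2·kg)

Reference: J·C⁻¹ = N·m·(s·A)⁻¹ = kg·m²·s⁻³·A⁻¹.
Each option:
  (A) [kg·m²·s⁻²·A⁻¹] · [s⁻¹] = kg·m²·s⁻³·A⁻¹  ← same
  (B) N·C⁻¹ = kg·m·s⁻²·(s·A)⁻¹ = kg·m·s⁻³·A⁻¹
  (C) [s] / [kg⁻¹·m⁻²·s⁴·A²] = kg·m²·s⁻³·A⁻²
  (D) [s·A] · [kg·m²·s⁻³·A⁻²] = kg·m²·s⁻²·A⁻¹
Only (A) matches kg·m²·s⁻³·A⁻¹.

(A)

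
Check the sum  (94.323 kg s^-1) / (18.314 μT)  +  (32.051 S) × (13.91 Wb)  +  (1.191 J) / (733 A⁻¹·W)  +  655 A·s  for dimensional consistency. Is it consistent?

Expand each in SI base units:
  (94.323 kg s^-1) / (18.314 μT):  [kg·s⁻¹] / [kg·s⁻²·A⁻¹] = s·A
  (32.051 S) × (13.91 Wb):  [kg⁻¹·m⁻²·s³·A²] · [kg·m²·s⁻²·A⁻¹] = s·A
  (1.191 J) / (733 A⁻¹·W):  [kg·m²·s⁻²] / [kg·m²·s⁻³·A⁻¹] = s·A
  655 A·s:  A·s = s·A
Every term reduces to s·A.

Yes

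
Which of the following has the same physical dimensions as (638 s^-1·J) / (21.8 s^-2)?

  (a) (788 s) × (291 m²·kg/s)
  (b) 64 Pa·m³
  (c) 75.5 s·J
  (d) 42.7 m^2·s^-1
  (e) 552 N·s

(c)

Reference: [kg·m²·s⁻³] / [s⁻²] = kg·m²·s⁻¹.
Each option:
  (a) [s] · [kg·m²·s⁻¹] = kg·m²
  (b) Pa·m³ = N·m⁻²·m³ = kg·m²·s⁻²
  (c) J·s = N·m·s = kg·m²·s⁻¹  ← same
  (d) m²·s⁻¹
  (e) N·s = kg·m·s⁻²·s = kg·m·s⁻¹
Only (c) matches kg·m²·s⁻¹.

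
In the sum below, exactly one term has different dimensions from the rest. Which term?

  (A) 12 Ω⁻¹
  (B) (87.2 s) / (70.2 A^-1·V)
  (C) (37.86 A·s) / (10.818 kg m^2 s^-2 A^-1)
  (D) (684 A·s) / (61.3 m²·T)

(B)

Dimensions:
  (A) Ω⁻¹ = (V·A⁻¹)⁻¹ = kg⁻¹·m⁻²·s³·A²
  (B) [s] / [kg·m²·s⁻³·A⁻²] = kg⁻¹·m⁻²·s⁴·A²
  (C) [s·A] / [kg·m²·s⁻²·A⁻¹] = kg⁻¹·m⁻²·s³·A²
  (D) [s·A] / [kg·m²·s⁻²·A⁻¹] = kg⁻¹·m⁻²·s³·A²
All reduce to kg⁻¹·m⁻²·s³·A² except (B), which is kg⁻¹·m⁻²·s⁴·A².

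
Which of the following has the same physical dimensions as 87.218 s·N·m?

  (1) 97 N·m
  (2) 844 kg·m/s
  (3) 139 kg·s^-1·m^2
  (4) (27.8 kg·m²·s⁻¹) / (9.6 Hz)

Reference: N·m·s = kg·m·s⁻²·m·s = kg·m²·s⁻¹.
Each option:
  (1) N·m = kg·m·s⁻²·m = kg·m²·s⁻²
  (2) kg·m·s⁻¹
  (3) kg·m²·s⁻¹  ← same
  (4) [kg·m²·s⁻¹] / [s⁻¹] = kg·m²
Only (3) matches kg·m²·s⁻¹.

(3)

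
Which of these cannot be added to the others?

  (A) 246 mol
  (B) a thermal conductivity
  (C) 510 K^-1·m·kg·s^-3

Dimensions:
  (A) mol
  (B) [thermal conductivity] = kg·m·s⁻³·K⁻¹
  (C) kg·m·s⁻³·K⁻¹
All reduce to kg·m·s⁻³·K⁻¹ except (A), which is mol.

(A)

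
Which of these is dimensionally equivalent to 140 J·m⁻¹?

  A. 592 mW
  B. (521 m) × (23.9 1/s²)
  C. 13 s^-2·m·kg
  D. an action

Reference: J·m⁻¹ = N·m·m⁻¹ = kg·m·s⁻².
Each option:
  A. W = J·s⁻¹ = kg·m²·s⁻³
  B. [m] · [s⁻²] = m·s⁻²
  C. kg·m·s⁻²  ← same
  D. [action] = kg·m²·s⁻¹
Only C. matches kg·m·s⁻².

C.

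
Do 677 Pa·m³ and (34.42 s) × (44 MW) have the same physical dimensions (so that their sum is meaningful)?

Work out the base dimensions of each:
  677 Pa·m³:  Pa·m³ = N·m⁻²·m³ = kg·m²·s⁻²
  (34.42 s) × (44 MW):  [s] · [kg·m²·s⁻³] = kg·m²·s⁻²
Both are kg·m²·s⁻², so they have the same dimensions and can be added.

Yes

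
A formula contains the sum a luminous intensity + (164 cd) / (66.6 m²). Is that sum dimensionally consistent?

No

Work out the base dimensions of each:
  a luminous intensity:  [luminous intensity] = cd
  (164 cd) / (66.6 m²):  [cd] / [m²] = m⁻²·cd
cd ≠ m⁻²·cd, so they cannot be added.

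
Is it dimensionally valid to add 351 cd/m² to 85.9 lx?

In SI base units:
  351 cd/m²:  cd·m⁻² = m⁻²·cd
  85.9 lx:  lx = lm·m⁻² = m⁻²·cd
Both are m⁻²·cd, so they have the same dimensions and can be added.

Yes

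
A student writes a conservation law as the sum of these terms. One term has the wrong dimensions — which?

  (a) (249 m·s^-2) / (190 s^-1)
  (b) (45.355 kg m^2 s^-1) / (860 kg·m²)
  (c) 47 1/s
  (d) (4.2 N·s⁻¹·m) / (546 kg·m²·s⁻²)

Dimensions:
  (a) [m·s⁻²] / [s⁻¹] = m·s⁻¹
  (b) [kg·m²·s⁻¹] / [kg·m²] = s⁻¹
  (c) s⁻¹
  (d) [kg·m²·s⁻³] / [kg·m²·s⁻²] = s⁻¹
All reduce to s⁻¹ except (a), which is m·s⁻¹.

(a)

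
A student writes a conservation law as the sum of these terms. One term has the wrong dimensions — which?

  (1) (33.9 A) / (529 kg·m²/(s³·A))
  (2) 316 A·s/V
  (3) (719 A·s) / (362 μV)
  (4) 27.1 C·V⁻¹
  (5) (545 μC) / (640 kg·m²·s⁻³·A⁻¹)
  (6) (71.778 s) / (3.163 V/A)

(1)

Dimensions:
  (1) [A] / [kg·m²·s⁻³·A⁻¹] = kg⁻¹·m⁻²·s³·A²
  (2) A·s·V⁻¹ = A·s·(J·C⁻¹)⁻¹ = kg⁻¹·m⁻²·s⁴·A²
  (3) [s·A] / [kg·m²·s⁻³·A⁻¹] = kg⁻¹·m⁻²·s⁴·A²
  (4) C·V⁻¹ = s·A·(J·C⁻¹)⁻¹ = kg⁻¹·m⁻²·s⁴·A²
  (5) [s·A] / [kg·m²·s⁻³·A⁻¹] = kg⁻¹·m⁻²·s⁴·A²
  (6) [s] / [kg·m²·s⁻³·A⁻²] = kg⁻¹·m⁻²·s⁴·A²
All reduce to kg⁻¹·m⁻²·s⁴·A² except (1), which is kg⁻¹·m⁻²·s³·A².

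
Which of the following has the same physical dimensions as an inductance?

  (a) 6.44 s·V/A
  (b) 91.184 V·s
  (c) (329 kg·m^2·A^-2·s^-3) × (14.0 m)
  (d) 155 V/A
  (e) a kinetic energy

(a)

Reference: [inductance] = kg·m²·s⁻²·A⁻².
Each option:
  (a) V·s·A⁻¹ = J·C⁻¹·s·A⁻¹ = kg·m²·s⁻²·A⁻²  ← same
  (b) V·s = J·C⁻¹·s = kg·m²·s⁻²·A⁻¹
  (c) [kg·m²·s⁻³·A⁻²] · [m] = kg·m³·s⁻³·A⁻²
  (d) V·A⁻¹ = J·C⁻¹·A⁻¹ = kg·m²·s⁻³·A⁻²
  (e) [kinetic energy] = kg·m²·s⁻²
Only (a) matches kg·m²·s⁻²·A⁻².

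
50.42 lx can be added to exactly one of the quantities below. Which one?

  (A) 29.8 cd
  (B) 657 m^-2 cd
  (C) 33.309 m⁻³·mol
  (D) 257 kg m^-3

(B)

Reference: lx = lm·m⁻² = m⁻²·cd.
Each option:
  (A) cd
  (B) m⁻²·cd  ← same
  (C) m⁻³·mol
  (D) kg·m⁻³
Only (B) matches m⁻²·cd.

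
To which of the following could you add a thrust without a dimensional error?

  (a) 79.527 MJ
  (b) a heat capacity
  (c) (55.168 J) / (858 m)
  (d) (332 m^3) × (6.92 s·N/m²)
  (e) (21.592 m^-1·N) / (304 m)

(c)

Reference: [thrust] = kg·m·s⁻².
Each option:
  (a) J = N·m = kg·m²·s⁻²
  (b) [heat capacity] = kg·m²·s⁻²·K⁻¹
  (c) [kg·m²·s⁻²] / [m] = kg·m·s⁻²  ← same
  (d) [m³] · [kg·m⁻¹·s⁻¹] = kg·m²·s⁻¹
  (e) [kg·s⁻²] / [m] = kg·m⁻¹·s⁻²
Only (c) matches kg·m·s⁻².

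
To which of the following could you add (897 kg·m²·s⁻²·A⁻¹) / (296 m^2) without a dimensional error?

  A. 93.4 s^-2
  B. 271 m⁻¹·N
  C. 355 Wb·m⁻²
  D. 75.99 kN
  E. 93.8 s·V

Reference: [kg·m²·s⁻²·A⁻¹] / [m²] = kg·s⁻²·A⁻¹.
Each option:
  A. s⁻²
  B. N·m⁻¹ = kg·m·s⁻²·m⁻¹ = kg·s⁻²
  C. Wb·m⁻² = V·s·m⁻² = kg·s⁻²·A⁻¹  ← same
  D. N = kg·m·s⁻²
  E. V·s = J·C⁻¹·s = kg·m²·s⁻²·A⁻¹
Only C. matches kg·s⁻²·A⁻¹.

C.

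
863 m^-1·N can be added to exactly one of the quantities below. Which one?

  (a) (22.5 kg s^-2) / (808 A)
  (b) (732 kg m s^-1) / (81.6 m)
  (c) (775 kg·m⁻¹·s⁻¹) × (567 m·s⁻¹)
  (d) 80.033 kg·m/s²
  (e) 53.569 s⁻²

(c)

Reference: N·m⁻¹ = kg·m·s⁻²·m⁻¹ = kg·s⁻².
Each option:
  (a) [kg·s⁻²] / [A] = kg·s⁻²·A⁻¹
  (b) [kg·m·s⁻¹] / [m] = kg·s⁻¹
  (c) [kg·m⁻¹·s⁻¹] · [m·s⁻¹] = kg·s⁻²  ← same
  (d) kg·m·s⁻²
  (e) s⁻²
Only (c) matches kg·s⁻².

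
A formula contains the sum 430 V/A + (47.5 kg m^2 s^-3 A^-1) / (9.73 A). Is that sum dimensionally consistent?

Yes

Dimensions:
  430 V/A:  V·A⁻¹ = J·C⁻¹·A⁻¹ = kg·m²·s⁻³·A⁻²
  (47.5 kg m^2 s^-3 A^-1) / (9.73 A):  [kg·m²·s⁻³·A⁻¹] / [A] = kg·m²·s⁻³·A⁻²
Both are kg·m²·s⁻³·A⁻², so they have the same dimensions and can be added.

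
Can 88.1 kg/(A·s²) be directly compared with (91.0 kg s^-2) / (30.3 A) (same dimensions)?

Yes

Reduce each to base SI dimensions:
  88.1 kg/(A·s²):  kg·s⁻²·A⁻¹
  (91.0 kg s^-2) / (30.3 A):  [kg·s⁻²] / [A] = kg·s⁻²·A⁻¹
Both are kg·s⁻²·A⁻¹, so they have the same dimensions and can be added.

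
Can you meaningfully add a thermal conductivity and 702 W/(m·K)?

Work out the base dimensions of each:
  a thermal conductivity:  [thermal conductivity] = kg·m·s⁻³·K⁻¹
  702 W/(m·K):  W·m⁻¹·K⁻¹ = J·s⁻¹·m⁻¹·K⁻¹ = kg·m·s⁻³·K⁻¹
Both are kg·m·s⁻³·K⁻¹, so they have the same dimensions and can be added.

Yes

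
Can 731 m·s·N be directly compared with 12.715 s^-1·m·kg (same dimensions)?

No

Expand each in SI base units:
  731 m·s·N:  N·m·s = kg·m·s⁻²·m·s = kg·m²·s⁻¹
  12.715 s^-1·m·kg:  kg·m·s⁻¹
kg·m²·s⁻¹ ≠ kg·m·s⁻¹, so they cannot be added.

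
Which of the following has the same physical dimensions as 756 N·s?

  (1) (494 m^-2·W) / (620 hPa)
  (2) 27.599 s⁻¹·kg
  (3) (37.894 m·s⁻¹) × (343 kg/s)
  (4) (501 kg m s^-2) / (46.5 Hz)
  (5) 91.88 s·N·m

(4)

Reference: N·s = kg·m·s⁻²·s = kg·m·s⁻¹.
Each option:
  (1) [kg·s⁻³] / [kg·m⁻¹·s⁻²] = m·s⁻¹
  (2) kg·s⁻¹
  (3) [m·s⁻¹] · [kg·s⁻¹] = kg·m·s⁻²
  (4) [kg·m·s⁻²] / [s⁻¹] = kg·m·s⁻¹  ← same
  (5) N·m·s = kg·m·s⁻²·m·s = kg·m²·s⁻¹
Only (4) matches kg·m·s⁻¹.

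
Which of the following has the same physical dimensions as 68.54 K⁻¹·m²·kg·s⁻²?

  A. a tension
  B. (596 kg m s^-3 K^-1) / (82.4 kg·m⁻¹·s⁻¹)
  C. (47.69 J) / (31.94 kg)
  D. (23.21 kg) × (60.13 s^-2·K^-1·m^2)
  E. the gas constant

Reference: kg·m²·s⁻²·K⁻¹.
Each option:
  A. [tension] = kg·m·s⁻²
  B. [kg·m·s⁻³·K⁻¹] / [kg·m⁻¹·s⁻¹] = m²·s⁻²·K⁻¹
  C. [kg·m²·s⁻²] / [kg] = m²·s⁻²
  D. [kg] · [m²·s⁻²·K⁻¹] = kg·m²·s⁻²·K⁻¹  ← same
  E. [gas constant] = kg·m²·s⁻²·K⁻¹·mol⁻¹
Only D. matches kg·m²·s⁻²·K⁻¹.

D.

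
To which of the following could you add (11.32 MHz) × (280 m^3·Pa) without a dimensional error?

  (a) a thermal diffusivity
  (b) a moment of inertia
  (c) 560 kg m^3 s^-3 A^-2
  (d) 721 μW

(d)

Reference: [s⁻¹] · [kg·m²·s⁻²] = kg·m²·s⁻³.
Each option:
  (a) [thermal diffusivity] = m²·s⁻¹
  (b) [moment of inertia] = kg·m²
  (c) kg·m³·s⁻³·A⁻²
  (d) W = J·s⁻¹ = kg·m²·s⁻³  ← same
Only (d) matches kg·m²·s⁻³.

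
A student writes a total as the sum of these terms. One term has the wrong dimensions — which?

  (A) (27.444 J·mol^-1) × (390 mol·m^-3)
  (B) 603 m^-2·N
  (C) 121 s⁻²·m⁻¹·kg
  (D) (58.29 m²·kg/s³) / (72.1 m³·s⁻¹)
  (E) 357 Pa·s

(E)

Reduce each to base SI dimensions:
  (A) [kg·m²·s⁻²·mol⁻¹] · [m⁻³·mol] = kg·m⁻¹·s⁻²
  (B) N·m⁻² = kg·m·s⁻²·m⁻² = kg·m⁻¹·s⁻²
  (C) kg·m⁻¹·s⁻²
  (D) [kg·m²·s⁻³] / [m³·s⁻¹] = kg·m⁻¹·s⁻²
  (E) Pa·s = N·m⁻²·s = kg·m⁻¹·s⁻¹
All reduce to kg·m⁻¹·s⁻² except (E), which is kg·m⁻¹·s⁻¹.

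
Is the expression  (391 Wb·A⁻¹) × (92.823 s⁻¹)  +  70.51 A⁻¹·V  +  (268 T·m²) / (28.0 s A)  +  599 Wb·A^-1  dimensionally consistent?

No

Work out the base dimensions of each:
  (391 Wb·A⁻¹) × (92.823 s⁻¹):  [kg·m²·s⁻²·A⁻²] · [s⁻¹] = kg·m²·s⁻³·A⁻²
  70.51 A⁻¹·V:  V·A⁻¹ = J·C⁻¹·A⁻¹ = kg·m²·s⁻³·A⁻²
  (268 T·m²) / (28.0 s A):  [kg·m²·s⁻²·A⁻¹] / [s·A] = kg·m²·s⁻³·A⁻²
  599 Wb·A^-1:  Wb·A⁻¹ = V·s·A⁻¹ = kg·m²·s⁻²·A⁻²
The terms do not share a single dimension (kg·m²·s⁻²·A⁻² vs kg·m²·s⁻³·A⁻²).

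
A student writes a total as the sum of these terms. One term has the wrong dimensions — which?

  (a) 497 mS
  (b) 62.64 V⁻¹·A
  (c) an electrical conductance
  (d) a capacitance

Reduce each to base SI dimensions:
  (a) S = Ω⁻¹ = kg⁻¹·m⁻²·s³·A²
  (b) A·V⁻¹ = A·(J·C⁻¹)⁻¹ = kg⁻¹·m⁻²·s³·A²
  (c) [electrical conductance] = kg⁻¹·m⁻²·s³·A²
  (d) [capacitance] = kg⁻¹·m⁻²·s⁴·A²
All reduce to kg⁻¹·m⁻²·s³·A² except (d), which is kg⁻¹·m⁻²·s⁴·A².

(d)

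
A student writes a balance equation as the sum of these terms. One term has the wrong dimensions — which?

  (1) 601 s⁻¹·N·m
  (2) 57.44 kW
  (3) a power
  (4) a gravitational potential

(4)

Work out the base dimensions of each:
  (1) N·m·s⁻¹ = kg·m·s⁻²·m·s⁻¹ = kg·m²·s⁻³
  (2) W = J·s⁻¹ = kg·m²·s⁻³
  (3) [power] = kg·m²·s⁻³
  (4) [gravitational potential] = m²·s⁻²
All reduce to kg·m²·s⁻³ except (4), which is m²·s⁻².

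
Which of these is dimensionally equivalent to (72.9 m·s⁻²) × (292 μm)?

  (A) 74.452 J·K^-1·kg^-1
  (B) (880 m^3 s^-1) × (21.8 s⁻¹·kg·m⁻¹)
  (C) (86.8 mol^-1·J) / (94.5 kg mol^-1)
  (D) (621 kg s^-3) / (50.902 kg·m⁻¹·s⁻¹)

(C)

Reference: [m·s⁻²] · [m] = m²·s⁻².
Each option:
  (A) J·kg⁻¹·K⁻¹ = N·m·kg⁻¹·K⁻¹ = m²·s⁻²·K⁻¹
  (B) [m³·s⁻¹] · [kg·m⁻¹·s⁻¹] = kg·m²·s⁻²
  (C) [kg·m²·s⁻²·mol⁻¹] / [kg·mol⁻¹] = m²·s⁻²  ← same
  (D) [kg·s⁻³] / [kg·m⁻¹·s⁻¹] = m·s⁻²
Only (C) matches m²·s⁻².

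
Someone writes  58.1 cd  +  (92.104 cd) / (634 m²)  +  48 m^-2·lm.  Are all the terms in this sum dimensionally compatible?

Dimensions:
  58.1 cd:  cd
  (92.104 cd) / (634 m²):  [cd] / [m²] = m⁻²·cd
  48 m^-2·lm:  lm·m⁻² = cd·m⁻² = m⁻²·cd
The terms do not share a single dimension (cd vs m⁻²·cd).

No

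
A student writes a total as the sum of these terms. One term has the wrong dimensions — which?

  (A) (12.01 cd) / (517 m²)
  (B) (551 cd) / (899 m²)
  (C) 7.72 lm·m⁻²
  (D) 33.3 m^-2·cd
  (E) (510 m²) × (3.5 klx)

Reduce each to base SI dimensions:
  (A) [cd] / [m²] = m⁻²·cd
  (B) [cd] / [m²] = m⁻²·cd
  (C) lm·m⁻² = cd·m⁻² = m⁻²·cd
  (D) cd·m⁻² = m⁻²·cd
  (E) [m²] · [m⁻²·cd] = cd
All reduce to m⁻²·cd except (E), which is cd.

(E)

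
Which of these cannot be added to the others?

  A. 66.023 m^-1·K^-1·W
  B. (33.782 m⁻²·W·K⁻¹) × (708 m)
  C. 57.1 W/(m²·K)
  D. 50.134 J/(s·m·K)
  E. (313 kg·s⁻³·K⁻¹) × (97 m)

C.

Dimensions:
  A. W·m⁻¹·K⁻¹ = J·s⁻¹·m⁻¹·K⁻¹ = kg·m·s⁻³·K⁻¹
  B. [kg·s⁻³·K⁻¹] · [m] = kg·m·s⁻³·K⁻¹
  C. W·m⁻²·K⁻¹ = J·s⁻¹·m⁻²·K⁻¹ = kg·s⁻³·K⁻¹
  D. J·s⁻¹·m⁻¹·K⁻¹ = N·m·s⁻¹·m⁻¹·K⁻¹ = kg·m·s⁻³·K⁻¹
  E. [kg·s⁻³·K⁻¹] · [m] = kg·m·s⁻³·K⁻¹
All reduce to kg·m·s⁻³·K⁻¹ except C., which is kg·s⁻³·K⁻¹.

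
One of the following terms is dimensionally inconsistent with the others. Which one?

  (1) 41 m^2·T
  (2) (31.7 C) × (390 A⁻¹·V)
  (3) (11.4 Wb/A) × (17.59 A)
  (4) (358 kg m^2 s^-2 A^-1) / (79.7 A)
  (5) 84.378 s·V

Expand each in SI base units:
  (1) T·m² = Wb·m⁻²·m² = kg·m²·s⁻²·A⁻¹
  (2) [s·A] · [kg·m²·s⁻³·A⁻²] = kg·m²·s⁻²·A⁻¹
  (3) [kg·m²·s⁻²·A⁻²] · [A] = kg·m²·s⁻²·A⁻¹
  (4) [kg·m²·s⁻²·A⁻¹] / [A] = kg·m²·s⁻²·A⁻²
  (5) V·s = J·C⁻¹·s = kg·m²·s⁻²·A⁻¹
All reduce to kg·m²·s⁻²·A⁻¹ except (4), which is kg·m²·s⁻²·A⁻².

(4)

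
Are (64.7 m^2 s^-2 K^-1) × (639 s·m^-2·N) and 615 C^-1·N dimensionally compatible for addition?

No

Expand each in SI base units:
  (64.7 m^2 s^-2 K^-1) × (639 s·m^-2·N):  [m²·s⁻²·K⁻¹] · [kg·m⁻¹·s⁻¹] = kg·m·s⁻³·K⁻¹
  615 C^-1·N:  N·C⁻¹ = kg·m·s⁻²·(s·A)⁻¹ = kg·m·s⁻³·A⁻¹
kg·m·s⁻³·K⁻¹ ≠ kg·m·s⁻³·A⁻¹, so they cannot be added.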